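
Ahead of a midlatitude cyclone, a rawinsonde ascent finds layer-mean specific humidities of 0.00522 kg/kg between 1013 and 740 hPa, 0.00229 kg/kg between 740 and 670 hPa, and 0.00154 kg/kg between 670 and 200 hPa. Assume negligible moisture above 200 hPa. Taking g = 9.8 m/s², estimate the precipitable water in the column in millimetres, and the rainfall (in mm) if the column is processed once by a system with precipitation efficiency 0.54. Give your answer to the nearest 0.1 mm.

Precipitable water is the column-integrated vapour mass per unit area: PW = (1/g) Σ q̄ Δp, with q in kg/kg and Δp in Pa (1 kg/m² of water = 1 mm).
Layer 1013–740 hPa: Δp = 273 hPa = 27300 Pa, q̄ = 0.00522 kg/kg → 0.00522 × 27300 / 9.8 = 14.54 mm
Layer 740–670 hPa: Δp = 70 hPa = 7000 Pa, q̄ = 0.00229 kg/kg → 0.00229 × 7000 / 9.8 = 1.64 mm
Layer 670–200 hPa: Δp = 470 hPa = 47000 Pa, q̄ = 0.00154 kg/kg → 0.00154 × 47000 / 9.8 = 7.39 mm
PW = 14.54 + 1.64 + 7.39 = 23.57 ≈ 23.6 mm.
Rainfall = ε × PW = 0.54 × 23.6 = 12.7 mm.

PW ≈ 23.6 mm; rainfall ≈ 12.7 mm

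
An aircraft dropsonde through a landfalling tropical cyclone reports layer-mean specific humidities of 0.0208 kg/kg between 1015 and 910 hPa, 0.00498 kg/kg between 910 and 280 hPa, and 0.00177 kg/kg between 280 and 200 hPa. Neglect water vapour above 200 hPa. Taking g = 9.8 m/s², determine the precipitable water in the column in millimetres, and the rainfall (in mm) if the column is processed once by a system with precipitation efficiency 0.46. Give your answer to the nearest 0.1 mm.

Precipitable water is the column-integrated vapour mass per unit area: PW = (1/g) Σ q̄ Δp, with q in kg/kg and Δp in Pa (1 kg/m² of water = 1 mm).
Layer 1015–910 hPa: Δp = 105 hPa = 10500 Pa, q̄ = 0.0208 kg/kg → 0.0208 × 10500 / 9.8 = 22.29 mm
Layer 910–280 hPa: Δp = 630 hPa = 63000 Pa, q̄ = 0.00498 kg/kg → 0.00498 × 63000 / 9.8 = 32.01 mm
Layer 280–200 hPa: Δp = 80 hPa = 8000 Pa, q̄ = 0.00177 kg/kg → 0.00177 × 8000 / 9.8 = 1.44 mm
PW = 22.29 + 32.01 + 1.44 = 55.74 ≈ 55.7 mm.
Rainfall = ε × PW = 0.46 × 55.7 = 25.6 mm.

PW ≈ 55.7 mm; rainfall ≈ 25.6 mm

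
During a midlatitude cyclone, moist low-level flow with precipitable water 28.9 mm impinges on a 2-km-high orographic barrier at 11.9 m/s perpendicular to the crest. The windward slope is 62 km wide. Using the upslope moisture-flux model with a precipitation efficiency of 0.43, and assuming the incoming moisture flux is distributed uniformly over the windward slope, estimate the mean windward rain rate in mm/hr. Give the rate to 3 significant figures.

Incoming column moisture flux per unit ridge length: F = V × PW = 11.9 × 28.9 = 343.91 mm·m/s.
Spread over the 62 km slope with efficiency ε = 0.43: R = ε·F/W = 0.43 × 343.91 / 62000 m = 2.385e-03 mm/s.
R = 2.385e-03 × 3600 = 8.59 mm/hr.

R ≈ 8.59 mm/hr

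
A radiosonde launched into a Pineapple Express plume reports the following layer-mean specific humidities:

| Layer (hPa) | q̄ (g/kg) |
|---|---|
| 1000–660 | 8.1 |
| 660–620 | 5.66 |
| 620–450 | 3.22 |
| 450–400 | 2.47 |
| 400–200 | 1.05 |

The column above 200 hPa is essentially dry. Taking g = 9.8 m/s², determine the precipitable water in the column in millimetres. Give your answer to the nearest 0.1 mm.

Precipitable water is the column-integrated vapour mass per unit area: PW = (1/g) Σ q̄ Δp, with q in kg/kg and Δp in Pa (1 kg/m² of water = 1 mm).
Layer 1000–660 hPa: Δp = 340 hPa = 34000 Pa, q̄ = 0.0081 kg/kg → 0.0081 × 34000 / 9.8 = 28.10 mm
Layer 660–620 hPa: Δp = 40 hPa = 4000 Pa, q̄ = 0.00566 kg/kg → 0.00566 × 4000 / 9.8 = 2.31 mm
Layer 620–450 hPa: Δp = 170 hPa = 17000 Pa, q̄ = 0.00322 kg/kg → 0.00322 × 17000 / 9.8 = 5.59 mm
Layer 450–400 hPa: Δp = 50 hPa = 5000 Pa, q̄ = 0.00247 kg/kg → 0.00247 × 5000 / 9.8 = 1.26 mm
Layer 400–200 hPa: Δp = 200 hPa = 20000 Pa, q̄ = 0.00105 kg/kg → 0.00105 × 20000 / 9.8 = 2.14 mm
PW = 28.10 + 2.31 + 5.59 + 1.26 + 2.14 = 39.40 ≈ 39.4 mm.

PW ≈ 39.4 mm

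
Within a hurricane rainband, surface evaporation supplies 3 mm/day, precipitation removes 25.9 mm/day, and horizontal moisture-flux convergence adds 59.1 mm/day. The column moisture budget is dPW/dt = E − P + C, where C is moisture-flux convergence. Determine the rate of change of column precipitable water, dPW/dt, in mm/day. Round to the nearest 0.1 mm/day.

dPW/dt = E − P + C = 3 − 25.9 + (59.1) = 36.2 mm/day.

dPW/dt ≈ 36.2 mm/day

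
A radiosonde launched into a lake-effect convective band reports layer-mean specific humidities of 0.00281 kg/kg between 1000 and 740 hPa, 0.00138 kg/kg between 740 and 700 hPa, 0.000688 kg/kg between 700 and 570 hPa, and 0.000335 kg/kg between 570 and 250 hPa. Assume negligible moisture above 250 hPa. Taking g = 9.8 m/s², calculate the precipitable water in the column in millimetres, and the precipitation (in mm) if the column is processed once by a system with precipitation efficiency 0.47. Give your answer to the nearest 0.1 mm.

PW ≈ 10.0 mm; precipitation ≈ 4.7 mm

Precipitable water is the column-integrated vapour mass per unit area: PW = (1/g) Σ q̄ Δp, with q in kg/kg and Δp in Pa (1 kg/m² of water = 1 mm).
Layer 1000–740 hPa: Δp = 260 hPa = 26000 Pa, q̄ = 0.00281 kg/kg → 0.00281 × 26000 / 9.8 = 7.46 mm
Layer 740–700 hPa: Δp = 40 hPa = 4000 Pa, q̄ = 0.00138 kg/kg → 0.00138 × 4000 / 9.8 = 0.56 mm
Layer 700–570 hPa: Δp = 130 hPa = 13000 Pa, q̄ = 0.000688 kg/kg → 0.000688 × 13000 / 9.8 = 0.91 mm
Layer 570–250 hPa: Δp = 320 hPa = 32000 Pa, q̄ = 0.000335 kg/kg → 0.000335 × 32000 / 9.8 = 1.09 mm
PW = 7.46 + 0.56 + 0.91 + 1.09 = 10.02 ≈ 10.0 mm.
Precipitation = ε × PW = 0.47 × 10.0 = 4.7 mm.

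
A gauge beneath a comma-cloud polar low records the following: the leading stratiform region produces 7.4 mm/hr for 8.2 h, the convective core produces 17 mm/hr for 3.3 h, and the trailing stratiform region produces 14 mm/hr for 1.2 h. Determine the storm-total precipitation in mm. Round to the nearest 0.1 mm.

total ≈ 133.6 mm

Total = Σ Rᵢ Δtᵢ = 7.4 × 8.2 + 17 × 3.3 + 14 × 1.2
      = 60.68 + 56.1 + 16.8 = 133.6 mm.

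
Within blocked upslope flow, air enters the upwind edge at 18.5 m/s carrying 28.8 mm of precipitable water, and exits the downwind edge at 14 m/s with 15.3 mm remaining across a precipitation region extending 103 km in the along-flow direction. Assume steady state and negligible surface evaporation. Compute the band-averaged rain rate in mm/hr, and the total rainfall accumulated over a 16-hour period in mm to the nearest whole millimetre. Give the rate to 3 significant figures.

Column moisture flux per unit crosswind length is F = V × PW.
Inflow: F_in = 18.5 × 28.8 = 532.8 mm·m/s
Outflow: F_out = 14 × 15.3 = 214.2 mm·m/s
Steady-state rate R = (F_in − F_out)/L = (532.8 − 214.2) / 103000 m = 3.093e-03 mm/s.
R = 3.093e-03 × 3600 = 11.1 mm/hr.
Over 16 h: total = 11.1 × 16 = 177.6 ≈ 178 mm.

R ≈ 11.1 mm/hr; total ≈ 178 mm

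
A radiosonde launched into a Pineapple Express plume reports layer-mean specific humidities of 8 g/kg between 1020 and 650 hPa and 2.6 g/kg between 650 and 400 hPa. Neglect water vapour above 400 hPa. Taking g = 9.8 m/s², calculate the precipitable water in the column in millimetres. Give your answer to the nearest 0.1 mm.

PW ≈ 36.8 mm

Precipitable water is the column-integrated vapour mass per unit area: PW = (1/g) Σ q̄ Δp, with q in kg/kg and Δp in Pa (1 kg/m² of water = 1 mm).
Layer 1020–650 hPa: Δp = 370 hPa = 37000 Pa, q̄ = 0.008 kg/kg → 0.008 × 37000 / 9.8 = 30.20 mm
Layer 650–400 hPa: Δp = 250 hPa = 25000 Pa, q̄ = 0.0026 kg/kg → 0.0026 × 25000 / 9.8 = 6.63 mm
PW = 30.20 + 6.63 = 36.83 ≈ 36.8 mm.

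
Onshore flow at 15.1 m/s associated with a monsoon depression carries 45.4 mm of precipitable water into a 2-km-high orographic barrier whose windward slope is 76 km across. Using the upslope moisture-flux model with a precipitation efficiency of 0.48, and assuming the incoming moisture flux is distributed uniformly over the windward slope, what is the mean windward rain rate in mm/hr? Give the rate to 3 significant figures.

R ≈ 15.6 mm/hr

Incoming column moisture flux per unit ridge length: F = V × PW = 15.1 × 45.4 = 685.54 mm·m/s.
Spread over the 76 km slope with efficiency ε = 0.48: R = ε·F/W = 0.48 × 685.54 / 76000 m = 4.330e-03 mm/s.
R = 4.330e-03 × 3600 = 15.6 mm/hr.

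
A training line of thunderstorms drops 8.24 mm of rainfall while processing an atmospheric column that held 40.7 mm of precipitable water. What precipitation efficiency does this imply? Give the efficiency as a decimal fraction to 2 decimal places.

ε = rainfall / PW = 8.24 / 40.7 = 0.20.

ε ≈ 0.20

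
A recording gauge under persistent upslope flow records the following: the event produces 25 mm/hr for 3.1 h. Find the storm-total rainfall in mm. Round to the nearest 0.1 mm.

Total = Σ Rᵢ Δtᵢ = 25 × 3.1
      = 77.5 = 77.5 mm.

total ≈ 77.5 mm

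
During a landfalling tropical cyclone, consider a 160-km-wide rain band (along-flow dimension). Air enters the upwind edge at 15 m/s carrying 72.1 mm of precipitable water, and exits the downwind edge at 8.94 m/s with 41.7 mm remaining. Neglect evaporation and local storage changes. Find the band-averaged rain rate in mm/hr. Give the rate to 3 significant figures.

R ≈ 15.9 mm/hr

Column moisture flux per unit crosswind length is F = V × PW.
Inflow: F_in = 15 × 72.1 = 1081.5 mm·m/s
Outflow: F_out = 8.94 × 41.7 = 372.798 mm·m/s
Steady-state rate R = (F_in − F_out)/L = (1081.5 − 372.798) / 160000 m = 4.429e-03 mm/s.
R = 4.429e-03 × 3600 = 15.9 mm/hr.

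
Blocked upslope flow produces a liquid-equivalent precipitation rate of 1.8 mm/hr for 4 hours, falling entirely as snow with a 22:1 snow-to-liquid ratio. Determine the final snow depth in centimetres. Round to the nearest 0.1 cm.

snow depth ≈ 15.8 cm

Liquid-equivalent depth = 1.8 × 4 = 7.2 mm.
Snow depth = 7.2 mm × 22 = 158.4 mm = 15.8 cm.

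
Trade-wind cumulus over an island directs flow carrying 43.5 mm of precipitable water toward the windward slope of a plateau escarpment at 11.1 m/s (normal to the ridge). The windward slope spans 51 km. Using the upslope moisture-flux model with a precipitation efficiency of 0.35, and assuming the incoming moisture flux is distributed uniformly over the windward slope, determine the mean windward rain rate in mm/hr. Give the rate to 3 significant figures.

Incoming column moisture flux per unit ridge length: F = V × PW = 11.1 × 43.5 = 482.85 mm·m/s.
Spread over the 51 km slope with efficiency ε = 0.35: R = ε·F/W = 0.35 × 482.85 / 51000 m = 3.314e-03 mm/s.
R = 3.314e-03 × 3600 = 11.9 mm/hr.

R ≈ 11.9 mm/hr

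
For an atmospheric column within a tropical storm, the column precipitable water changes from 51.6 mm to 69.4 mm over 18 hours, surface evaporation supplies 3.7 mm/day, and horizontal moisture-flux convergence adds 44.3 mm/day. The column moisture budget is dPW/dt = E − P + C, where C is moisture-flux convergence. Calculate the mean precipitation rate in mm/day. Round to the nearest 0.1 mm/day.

dPW/dt = (69.4 − 51.6) mm / (18/24 day) = +23.733 mm/day.
P = E + C − dPW/dt = 3.7 + (44.3) − (+23.733) = 24.3 mm/day.

P ≈ 24.3 mm/day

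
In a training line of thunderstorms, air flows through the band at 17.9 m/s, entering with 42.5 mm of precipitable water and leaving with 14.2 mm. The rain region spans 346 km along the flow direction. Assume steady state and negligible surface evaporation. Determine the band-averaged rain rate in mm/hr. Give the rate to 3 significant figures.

Column moisture flux per unit crosswind length is F = V × PW.
Inflow: F_in = 17.9 × 42.5 = 760.75 mm·m/s
Outflow: F_out = 17.9 × 14.2 = 254.18 mm·m/s
Steady-state rate R = (F_in − F_out)/L = (760.75 − 254.18) / 346000 m = 1.464e-03 mm/s.
R = 1.464e-03 × 3600 = 5.27 mm/hr.

R ≈ 5.27 mm/hr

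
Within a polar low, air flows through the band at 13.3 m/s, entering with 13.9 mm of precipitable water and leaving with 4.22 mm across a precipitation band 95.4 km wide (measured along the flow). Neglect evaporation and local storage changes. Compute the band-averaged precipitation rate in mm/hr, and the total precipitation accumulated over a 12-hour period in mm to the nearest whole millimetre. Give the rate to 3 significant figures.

Column moisture flux per unit crosswind length is F = V × PW.
Inflow: F_in = 13.3 × 13.9 = 184.87 mm·m/s
Outflow: F_out = 13.3 × 4.22 = 56.126 mm·m/s
Steady-state rate R = (F_in − F_out)/L = (184.87 − 56.126) / 95400 m = 1.350e-03 mm/s.
R = 1.350e-03 × 3600 = 4.86 mm/hr.
Over 12 h: total = 4.86 × 12 = 58.32 ≈ 58 mm.

R ≈ 4.86 mm/hr; total ≈ 58 mm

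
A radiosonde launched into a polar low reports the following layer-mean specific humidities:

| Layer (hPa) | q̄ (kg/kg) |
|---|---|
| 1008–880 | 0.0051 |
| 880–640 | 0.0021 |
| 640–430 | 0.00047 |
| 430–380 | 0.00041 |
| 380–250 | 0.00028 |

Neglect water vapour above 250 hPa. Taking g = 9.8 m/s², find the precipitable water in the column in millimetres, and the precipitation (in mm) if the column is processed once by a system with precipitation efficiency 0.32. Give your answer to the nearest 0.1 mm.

Precipitable water is the column-integrated vapour mass per unit area: PW = (1/g) Σ q̄ Δp, with q in kg/kg and Δp in Pa (1 kg/m² of water = 1 mm).
Layer 1008–880 hPa: Δp = 128 hPa = 12800 Pa, q̄ = 0.0051 kg/kg → 0.0051 × 12800 / 9.8 = 6.66 mm
Layer 880–640 hPa: Δp = 240 hPa = 24000 Pa, q̄ = 0.0021 kg/kg → 0.0021 × 24000 / 9.8 = 5.14 mm
Layer 640–430 hPa: Δp = 210 hPa = 21000 Pa, q̄ = 0.00047 kg/kg → 0.00047 × 21000 / 9.8 = 1.01 mm
Layer 430–380 hPa: Δp = 50 hPa = 5000 Pa, q̄ = 0.00041 kg/kg → 0.00041 × 5000 / 9.8 = 0.21 mm
Layer 380–250 hPa: Δp = 130 hPa = 13000 Pa, q̄ = 0.00028 kg/kg → 0.00028 × 13000 / 9.8 = 0.37 mm
PW = 6.66 + 5.14 + 1.01 + 0.21 + 0.37 = 13.39 ≈ 13.4 mm.
Precipitation = ε × PW = 0.32 × 13.4 = 4.3 mm.

PW ≈ 13.4 mm; precipitation ≈ 4.3 mm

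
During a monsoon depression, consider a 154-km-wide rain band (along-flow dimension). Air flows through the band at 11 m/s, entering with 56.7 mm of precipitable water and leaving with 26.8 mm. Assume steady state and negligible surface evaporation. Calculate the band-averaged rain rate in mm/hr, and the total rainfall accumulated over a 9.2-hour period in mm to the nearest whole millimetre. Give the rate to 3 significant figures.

Column moisture flux per unit crosswind length is F = V × PW.
Inflow: F_in = 11 × 56.7 = 623.7 mm·m/s
Outflow: F_out = 11 × 26.8 = 294.8 mm·m/s
Steady-state rate R = (F_in − F_out)/L = (623.7 − 294.8) / 154000 m = 2.136e-03 mm/s.
R = 2.136e-03 × 3600 = 7.69 mm/hr.
Over 9.2 h: total = 7.69 × 9.2 = 70.748 ≈ 71 mm.

R ≈ 7.69 mm/hr; total ≈ 71 mm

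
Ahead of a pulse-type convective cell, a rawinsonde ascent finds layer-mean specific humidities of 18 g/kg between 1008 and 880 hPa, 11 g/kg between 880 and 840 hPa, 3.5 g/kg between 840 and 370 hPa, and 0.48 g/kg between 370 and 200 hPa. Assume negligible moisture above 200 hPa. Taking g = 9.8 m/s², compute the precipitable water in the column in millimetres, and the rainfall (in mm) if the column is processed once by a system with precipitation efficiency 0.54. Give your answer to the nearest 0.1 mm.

Precipitable water is the column-integrated vapour mass per unit area: PW = (1/g) Σ q̄ Δp, with q in kg/kg and Δp in Pa (1 kg/m² of water = 1 mm).
Layer 1008–880 hPa: Δp = 128 hPa = 12800 Pa, q̄ = 0.018 kg/kg → 0.018 × 12800 / 9.8 = 23.51 mm
Layer 880–840 hPa: Δp = 40 hPa = 4000 Pa, q̄ = 0.011 kg/kg → 0.011 × 4000 / 9.8 = 4.49 mm
Layer 840–370 hPa: Δp = 470 hPa = 47000 Pa, q̄ = 0.0035 kg/kg → 0.0035 × 47000 / 9.8 = 16.79 mm
Layer 370–200 hPa: Δp = 170 hPa = 17000 Pa, q̄ = 0.00048 kg/kg → 0.00048 × 17000 / 9.8 = 0.83 mm
PW = 23.51 + 4.49 + 16.79 + 0.83 = 45.62 ≈ 45.6 mm.
Rainfall = ε × PW = 0.54 × 45.6 = 24.6 mm.

PW ≈ 45.6 mm; rainfall ≈ 24.6 mm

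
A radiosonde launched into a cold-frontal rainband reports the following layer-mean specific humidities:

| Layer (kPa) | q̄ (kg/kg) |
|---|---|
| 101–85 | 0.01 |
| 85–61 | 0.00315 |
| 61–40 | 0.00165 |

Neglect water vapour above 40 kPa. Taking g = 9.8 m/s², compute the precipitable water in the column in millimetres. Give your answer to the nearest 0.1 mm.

Precipitable water is the column-integrated vapour mass per unit area: PW = (1/g) Σ q̄ Δp, with q in kg/kg and Δp in Pa (1 kg/m² of water = 1 mm).
Layer 101–85 kPa: Δp = 160 hPa = 16000 Pa, q̄ = 0.01 kg/kg → 0.01 × 16000 / 9.8 = 16.33 mm
Layer 85–61 kPa: Δp = 240 hPa = 24000 Pa, q̄ = 0.00315 kg/kg → 0.00315 × 24000 / 9.8 = 7.71 mm
Layer 61–40 kPa: Δp = 210 hPa = 21000 Pa, q̄ = 0.00165 kg/kg → 0.00165 × 21000 / 9.8 = 3.54 mm
PW = 16.33 + 7.71 + 3.54 = 27.58 ≈ 27.6 mm.

PW ≈ 27.6 mm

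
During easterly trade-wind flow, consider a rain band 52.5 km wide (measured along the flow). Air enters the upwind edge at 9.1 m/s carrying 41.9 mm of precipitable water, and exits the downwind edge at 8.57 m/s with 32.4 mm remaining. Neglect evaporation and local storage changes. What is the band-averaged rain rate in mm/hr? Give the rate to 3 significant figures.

Column moisture flux per unit crosswind length is F = V × PW.
Inflow: F_in = 9.1 × 41.9 = 381.29 mm·m/s
Outflow: F_out = 8.57 × 32.4 = 277.668 mm·m/s
Steady-state rate R = (F_in − F_out)/L = (381.29 − 277.668) / 52500 m = 1.974e-03 mm/s.
R = 1.974e-03 × 3600 = 7.11 mm/hr.

R ≈ 7.11 mm/hr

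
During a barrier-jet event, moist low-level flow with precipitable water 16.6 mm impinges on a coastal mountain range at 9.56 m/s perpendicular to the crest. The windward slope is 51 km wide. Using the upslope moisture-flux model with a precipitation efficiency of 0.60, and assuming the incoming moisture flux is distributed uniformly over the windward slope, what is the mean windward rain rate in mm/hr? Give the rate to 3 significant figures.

Incoming column moisture flux per unit ridge length: F = V × PW = 9.56 × 16.6 = 158.696 mm·m/s.
Spread over the 51 km slope with efficiency ε = 0.60: R = ε·F/W = 0.60 × 158.696 / 51000 m = 1.867e-03 mm/s.
R = 1.867e-03 × 3600 = 6.72 mm/hr.

R ≈ 6.72 mm/hr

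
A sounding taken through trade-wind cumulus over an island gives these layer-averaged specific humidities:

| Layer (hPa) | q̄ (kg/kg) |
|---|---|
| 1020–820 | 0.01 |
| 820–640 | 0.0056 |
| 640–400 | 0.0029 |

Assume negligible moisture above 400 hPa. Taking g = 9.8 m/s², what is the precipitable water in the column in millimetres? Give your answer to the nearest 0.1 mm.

Precipitable water is the column-integrated vapour mass per unit area: PW = (1/g) Σ q̄ Δp, with q in kg/kg and Δp in Pa (1 kg/m² of water = 1 mm).
Layer 1020–820 hPa: Δp = 200 hPa = 20000 Pa, q̄ = 0.01 kg/kg → 0.01 × 20000 / 9.8 = 20.41 mm
Layer 820–640 hPa: Δp = 180 hPa = 18000 Pa, q̄ = 0.0056 kg/kg → 0.0056 × 18000 / 9.8 = 10.29 mm
Layer 640–400 hPa: Δp = 240 hPa = 24000 Pa, q̄ = 0.0029 kg/kg → 0.0029 × 24000 / 9.8 = 7.10 mm
PW = 20.41 + 10.29 + 7.10 = 37.80 ≈ 37.8 mm.

PW ≈ 37.8 mm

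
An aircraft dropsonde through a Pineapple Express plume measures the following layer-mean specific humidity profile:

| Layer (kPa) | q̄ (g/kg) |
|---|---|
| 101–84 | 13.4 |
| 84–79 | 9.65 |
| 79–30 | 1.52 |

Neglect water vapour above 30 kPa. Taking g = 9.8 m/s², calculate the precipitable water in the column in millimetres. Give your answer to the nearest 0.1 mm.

PW ≈ 35.8 mm

Precipitable water is the column-integrated vapour mass per unit area: PW = (1/g) Σ q̄ Δp, with q in kg/kg and Δp in Pa (1 kg/m² of water = 1 mm).
Layer 101–84 kPa: Δp = 170 hPa = 17000 Pa, q̄ = 0.0134 kg/kg → 0.0134 × 17000 / 9.8 = 23.24 mm
Layer 84–79 kPa: Δp = 50 hPa = 5000 Pa, q̄ = 0.00965 kg/kg → 0.00965 × 5000 / 9.8 = 4.92 mm
Layer 79–30 kPa: Δp = 490 hPa = 49000 Pa, q̄ = 0.00152 kg/kg → 0.00152 × 49000 / 9.8 = 7.60 mm
PW = 23.24 + 4.92 + 7.60 = 35.76 ≈ 35.8 mm.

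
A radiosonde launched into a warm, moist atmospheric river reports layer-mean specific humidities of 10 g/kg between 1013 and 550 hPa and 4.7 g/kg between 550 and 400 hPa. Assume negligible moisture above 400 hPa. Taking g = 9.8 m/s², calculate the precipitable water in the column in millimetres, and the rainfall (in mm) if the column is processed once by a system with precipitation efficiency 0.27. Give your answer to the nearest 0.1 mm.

PW ≈ 54.4 mm; rainfall ≈ 14.7 mm

Precipitable water is the column-integrated vapour mass per unit area: PW = (1/g) Σ q̄ Δp, with q in kg/kg and Δp in Pa (1 kg/m² of water = 1 mm).
Layer 1013–550 hPa: Δp = 463 hPa = 46300 Pa, q̄ = 0.01 kg/kg → 0.01 × 46300 / 9.8 = 47.24 mm
Layer 550–400 hPa: Δp = 150 hPa = 15000 Pa, q̄ = 0.0047 kg/kg → 0.0047 × 15000 / 9.8 = 7.19 mm
PW = 47.24 + 7.19 = 54.43 ≈ 54.4 mm.
Rainfall = ε × PW = 0.27 × 54.4 = 14.7 mm.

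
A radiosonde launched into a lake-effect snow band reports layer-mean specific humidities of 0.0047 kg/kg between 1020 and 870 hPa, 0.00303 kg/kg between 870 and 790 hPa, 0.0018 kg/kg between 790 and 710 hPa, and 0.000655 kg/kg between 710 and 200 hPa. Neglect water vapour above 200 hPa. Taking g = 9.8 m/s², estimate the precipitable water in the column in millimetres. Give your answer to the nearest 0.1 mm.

Precipitable water is the column-integrated vapour mass per unit area: PW = (1/g) Σ q̄ Δp, with q in kg/kg and Δp in Pa (1 kg/m² of water = 1 mm).
Layer 1020–870 hPa: Δp = 150 hPa = 15000 Pa, q̄ = 0.0047 kg/kg → 0.0047 × 15000 / 9.8 = 7.19 mm
Layer 870–790 hPa: Δp = 80 hPa = 8000 Pa, q̄ = 0.00303 kg/kg → 0.00303 × 8000 / 9.8 = 2.47 mm
Layer 790–710 hPa: Δp = 80 hPa = 8000 Pa, q̄ = 0.0018 kg/kg → 0.0018 × 8000 / 9.8 = 1.47 mm
Layer 710–200 hPa: Δp = 510 hPa = 51000 Pa, q̄ = 0.000655 kg/kg → 0.000655 × 51000 / 9.8 = 3.41 mm
PW = 7.19 + 2.47 + 1.47 + 3.41 = 14.54 ≈ 14.5 mm.

PW ≈ 14.5 mm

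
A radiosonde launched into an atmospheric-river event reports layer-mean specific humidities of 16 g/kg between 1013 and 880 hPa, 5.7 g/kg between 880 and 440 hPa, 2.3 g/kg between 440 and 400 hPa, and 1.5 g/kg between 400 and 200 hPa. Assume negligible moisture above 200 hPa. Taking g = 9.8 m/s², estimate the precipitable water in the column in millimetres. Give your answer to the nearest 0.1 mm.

Precipitable water is the column-integrated vapour mass per unit area: PW = (1/g) Σ q̄ Δp, with q in kg/kg and Δp in Pa (1 kg/m² of water = 1 mm).
Layer 1013–880 hPa: Δp = 133 hPa = 13300 Pa, q̄ = 0.016 kg/kg → 0.016 × 13300 / 9.8 = 21.71 mm
Layer 880–440 hPa: Δp = 440 hPa = 44000 Pa, q̄ = 0.0057 kg/kg → 0.0057 × 44000 / 9.8 = 25.59 mm
Layer 440–400 hPa: Δp = 40 hPa = 4000 Pa, q̄ = 0.0023 kg/kg → 0.0023 × 4000 / 9.8 = 0.94 mm
Layer 400–200 hPa: Δp = 200 hPa = 20000 Pa, q̄ = 0.0015 kg/kg → 0.0015 × 20000 / 9.8 = 3.06 mm
PW = 21.71 + 25.59 + 0.94 + 3.06 = 51.30 ≈ 51.3 mm.

PW ≈ 51.3 mm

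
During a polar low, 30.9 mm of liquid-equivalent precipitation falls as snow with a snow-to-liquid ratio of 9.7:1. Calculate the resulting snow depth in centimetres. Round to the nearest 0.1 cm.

Snow depth = liquid × ratio = 30.9 mm × 9.7 = 299.73 mm = 30.0 cm.

snow depth ≈ 30.0 cm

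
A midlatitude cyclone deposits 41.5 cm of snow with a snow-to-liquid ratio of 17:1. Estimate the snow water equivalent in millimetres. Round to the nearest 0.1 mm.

SWE = snow depth / ratio = 41.5 cm / 17 = 2.441 cm = 24.4 mm.

SWE ≈ 24.4 mm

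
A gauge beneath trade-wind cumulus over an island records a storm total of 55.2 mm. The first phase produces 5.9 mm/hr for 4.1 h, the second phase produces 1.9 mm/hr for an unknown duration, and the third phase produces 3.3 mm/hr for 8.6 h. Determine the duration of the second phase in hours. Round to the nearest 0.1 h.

Known phases: 5.9 × 4.1 + 3.3 × 8.6 = 24.19 + 28.38 = 52.57 mm.
Remaining depth = 55.2 − 52.57 = 2.63 mm.
Duration = 2.63 / 1.9 = 1.4 h.

duration ≈ 1.4 h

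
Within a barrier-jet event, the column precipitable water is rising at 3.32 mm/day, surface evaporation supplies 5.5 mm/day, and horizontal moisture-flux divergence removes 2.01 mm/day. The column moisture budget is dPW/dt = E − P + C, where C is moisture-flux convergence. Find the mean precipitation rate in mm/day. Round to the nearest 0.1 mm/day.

P ≈ 0.2 mm/day

dPW/dt = +3.32 mm/day.
P = E + C − dPW/dt = 5.5 + (-2.01) − (+3.32) = 0.2 mm/day.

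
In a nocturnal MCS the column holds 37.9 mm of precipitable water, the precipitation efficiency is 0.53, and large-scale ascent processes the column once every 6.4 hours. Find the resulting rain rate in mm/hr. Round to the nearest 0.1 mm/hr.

R ≈ 3.1 mm/hr

Each overturning extracts ε × PW = 0.53 × 37.9 = 20.087 mm.
Rate = ε·PW / τ = 20.087 / 6.4 h = 3.1 mm/hr.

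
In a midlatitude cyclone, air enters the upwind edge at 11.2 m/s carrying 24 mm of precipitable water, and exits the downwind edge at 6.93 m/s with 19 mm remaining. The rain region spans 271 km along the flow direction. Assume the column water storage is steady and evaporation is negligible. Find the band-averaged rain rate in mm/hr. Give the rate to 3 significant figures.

R ≈ 1.82 mm/hr

Column moisture flux per unit crosswind length is F = V × PW.
Inflow: F_in = 11.2 × 24 = 268.8 mm·m/s
Outflow: F_out = 6.93 × 19 = 131.67 mm·m/s
Steady-state rate R = (F_in − F_out)/L = (268.8 − 131.67) / 271000 m = 5.060e-04 mm/s.
R = 5.060e-04 × 3600 = 1.82 mm/hr.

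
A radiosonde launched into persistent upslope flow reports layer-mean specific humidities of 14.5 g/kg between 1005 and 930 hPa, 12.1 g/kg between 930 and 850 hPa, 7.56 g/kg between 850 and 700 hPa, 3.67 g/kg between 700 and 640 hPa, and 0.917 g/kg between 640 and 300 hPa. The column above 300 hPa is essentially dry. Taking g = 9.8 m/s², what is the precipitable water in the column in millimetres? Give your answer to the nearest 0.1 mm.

PW ≈ 38.0 mm

Precipitable water is the column-integrated vapour mass per unit area: PW = (1/g) Σ q̄ Δp, with q in kg/kg and Δp in Pa (1 kg/m² of water = 1 mm).
Layer 1005–930 hPa: Δp = 75 hPa = 7500 Pa, q̄ = 0.0145 kg/kg → 0.0145 × 7500 / 9.8 = 11.10 mm
Layer 930–850 hPa: Δp = 80 hPa = 8000 Pa, q̄ = 0.0121 kg/kg → 0.0121 × 8000 / 9.8 = 9.88 mm
Layer 850–700 hPa: Δp = 150 hPa = 15000 Pa, q̄ = 0.00756 kg/kg → 0.00756 × 15000 / 9.8 = 11.57 mm
Layer 700–640 hPa: Δp = 60 hPa = 6000 Pa, q̄ = 0.00367 kg/kg → 0.00367 × 6000 / 9.8 = 2.25 mm
Layer 640–300 hPa: Δp = 340 hPa = 34000 Pa, q̄ = 0.000917 kg/kg → 0.000917 × 34000 / 9.8 = 3.18 mm
PW = 11.10 + 9.88 + 11.57 + 2.25 + 3.18 = 37.98 ≈ 38.0 mm.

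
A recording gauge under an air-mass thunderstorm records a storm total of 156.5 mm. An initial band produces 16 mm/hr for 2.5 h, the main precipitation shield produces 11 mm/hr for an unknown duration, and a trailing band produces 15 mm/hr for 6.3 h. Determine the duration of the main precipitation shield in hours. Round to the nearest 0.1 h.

duration ≈ 2.0 h

Known phases: 16 × 2.5 + 15 × 6.3 = 40 + 94.5 = 134.5 mm.
Remaining depth = 156.5 − 134.5 = 22 mm.
Duration = 22 / 11 = 2.0 h.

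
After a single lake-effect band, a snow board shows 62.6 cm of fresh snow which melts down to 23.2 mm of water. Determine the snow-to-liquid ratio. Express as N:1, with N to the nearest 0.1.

ratio ≈ 27.0

Ratio = snow depth / SWE = 626 mm / 23.2 mm = 27.0, i.e. 27.0:1.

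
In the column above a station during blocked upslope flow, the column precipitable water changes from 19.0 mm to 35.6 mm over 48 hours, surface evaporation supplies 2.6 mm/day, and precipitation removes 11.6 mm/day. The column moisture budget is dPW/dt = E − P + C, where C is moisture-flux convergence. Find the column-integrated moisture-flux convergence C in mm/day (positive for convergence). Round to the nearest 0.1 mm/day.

dPW/dt = (35.6 − 19.0) mm / (48/24 day) = +8.300 mm/day.
C = dPW/dt − E + P = (+8.300) − 2.6 + 11.6 = 17.3 mm/day.

C ≈ 17.3 mm/day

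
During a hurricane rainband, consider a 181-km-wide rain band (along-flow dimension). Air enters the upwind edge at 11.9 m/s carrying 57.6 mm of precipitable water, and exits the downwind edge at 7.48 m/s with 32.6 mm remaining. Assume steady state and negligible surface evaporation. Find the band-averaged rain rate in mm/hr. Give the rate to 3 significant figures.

R ≈ 8.78 mm/hr

Column moisture flux per unit crosswind length is F = V × PW.
Inflow: F_in = 11.9 × 57.6 = 685.44 mm·m/s
Outflow: F_out = 7.48 × 32.6 = 243.848 mm·m/s
Steady-state rate R = (F_in − F_out)/L = (685.44 − 243.848) / 181000 m = 2.440e-03 mm/s.
R = 2.440e-03 × 3600 = 8.78 mm/hr.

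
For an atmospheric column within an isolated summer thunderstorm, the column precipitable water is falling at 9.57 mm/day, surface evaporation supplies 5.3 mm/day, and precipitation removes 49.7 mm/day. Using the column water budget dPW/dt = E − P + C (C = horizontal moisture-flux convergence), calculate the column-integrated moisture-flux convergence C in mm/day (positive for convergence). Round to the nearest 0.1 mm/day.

C ≈ 34.8 mm/day

dPW/dt = -9.57 mm/day.
C = dPW/dt − E + P = (-9.57) − 5.3 + 49.7 = 34.8 mm/day.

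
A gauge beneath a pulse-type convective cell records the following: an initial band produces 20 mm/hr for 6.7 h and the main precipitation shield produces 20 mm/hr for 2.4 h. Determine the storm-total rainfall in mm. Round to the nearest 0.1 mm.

total ≈ 182.0 mm

Total = Σ Rᵢ Δtᵢ = 20 × 6.7 + 20 × 2.4
      = 134 + 48 = 182.0 mm.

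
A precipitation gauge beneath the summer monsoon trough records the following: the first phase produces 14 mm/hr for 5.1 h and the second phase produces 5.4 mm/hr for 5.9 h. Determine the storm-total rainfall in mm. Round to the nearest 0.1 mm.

total ≈ 103.3 mm

Total = Σ Rᵢ Δtᵢ = 14 × 5.1 + 5.4 × 5.9
      = 71.4 + 31.86 = 103.3 mm.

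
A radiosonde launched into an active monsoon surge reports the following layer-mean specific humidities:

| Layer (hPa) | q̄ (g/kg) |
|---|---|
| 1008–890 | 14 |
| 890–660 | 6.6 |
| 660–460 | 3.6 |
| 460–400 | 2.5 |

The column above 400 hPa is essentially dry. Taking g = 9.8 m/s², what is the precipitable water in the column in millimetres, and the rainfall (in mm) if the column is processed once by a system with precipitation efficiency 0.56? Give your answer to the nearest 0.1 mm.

PW ≈ 41.2 mm; rainfall ≈ 23.1 mm

Precipitable water is the column-integrated vapour mass per unit area: PW = (1/g) Σ q̄ Δp, with q in kg/kg and Δp in Pa (1 kg/m² of water = 1 mm).
Layer 1008–890 hPa: Δp = 118 hPa = 11800 Pa, q̄ = 0.014 kg/kg → 0.014 × 11800 / 9.8 = 16.86 mm
Layer 890–660 hPa: Δp = 230 hPa = 23000 Pa, q̄ = 0.0066 kg/kg → 0.0066 × 23000 / 9.8 = 15.49 mm
Layer 660–460 hPa: Δp = 200 hPa = 20000 Pa, q̄ = 0.0036 kg/kg → 0.0036 × 20000 / 9.8 = 7.35 mm
Layer 460–400 hPa: Δp = 60 hPa = 6000 Pa, q̄ = 0.0025 kg/kg → 0.0025 × 6000 / 9.8 = 1.53 mm
PW = 16.86 + 15.49 + 7.35 + 1.53 = 41.23 ≈ 41.2 mm.
Rainfall = ε × PW = 0.56 × 41.2 = 23.1 mm.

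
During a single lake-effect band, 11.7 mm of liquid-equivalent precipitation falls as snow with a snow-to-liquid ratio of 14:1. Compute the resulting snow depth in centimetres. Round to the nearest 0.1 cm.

snow depth ≈ 16.4 cm

Snow depth = liquid × ratio = 11.7 mm × 14 = 163.8 mm = 16.4 cm.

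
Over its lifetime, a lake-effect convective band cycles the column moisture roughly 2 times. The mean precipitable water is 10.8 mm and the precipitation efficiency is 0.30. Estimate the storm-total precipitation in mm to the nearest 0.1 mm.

Each cycle deposits ε × PW = 0.30 × 10.8 = 3.24 mm.
Over 2 cycles: 2 × 3.24 = 6.5 mm.

precipitation ≈ 6.5 mm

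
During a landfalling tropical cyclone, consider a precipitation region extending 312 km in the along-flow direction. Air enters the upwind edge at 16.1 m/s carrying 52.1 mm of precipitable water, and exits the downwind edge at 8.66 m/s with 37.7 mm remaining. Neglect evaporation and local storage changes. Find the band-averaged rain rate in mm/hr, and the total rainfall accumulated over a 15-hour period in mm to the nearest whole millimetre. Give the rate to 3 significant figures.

R ≈ 5.91 mm/hr; total ≈ 89 mm

Column moisture flux per unit crosswind length is F = V × PW.
Inflow: F_in = 16.1 × 52.1 = 838.81 mm·m/s
Outflow: F_out = 8.66 × 37.7 = 326.482 mm·m/s
Steady-state rate R = (F_in − F_out)/L = (838.81 − 326.482) / 312000 m = 1.642e-03 mm/s.
R = 1.642e-03 × 3600 = 5.91 mm/hr.
Over 15 h: total = 5.91 × 15 = 88.65 ≈ 89 mm.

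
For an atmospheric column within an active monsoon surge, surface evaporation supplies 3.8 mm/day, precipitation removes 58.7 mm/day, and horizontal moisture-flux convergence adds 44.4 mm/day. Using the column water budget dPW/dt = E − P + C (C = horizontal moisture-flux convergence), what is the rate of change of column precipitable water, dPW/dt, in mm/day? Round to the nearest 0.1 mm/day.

dPW/dt = E − P + C = 3.8 − 58.7 + (44.4) = -10.5 mm/day.

dPW/dt ≈ -10.5 mm/day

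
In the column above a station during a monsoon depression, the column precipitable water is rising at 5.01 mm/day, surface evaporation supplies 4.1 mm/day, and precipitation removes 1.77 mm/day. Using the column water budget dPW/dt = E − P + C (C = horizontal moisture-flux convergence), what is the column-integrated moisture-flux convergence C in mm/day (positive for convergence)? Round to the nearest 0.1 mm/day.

C ≈ 2.7 mm/day

dPW/dt = +5.01 mm/day.
C = dPW/dt − E + P = (+5.01) − 4.1 + 1.77 = 2.7 mm/day.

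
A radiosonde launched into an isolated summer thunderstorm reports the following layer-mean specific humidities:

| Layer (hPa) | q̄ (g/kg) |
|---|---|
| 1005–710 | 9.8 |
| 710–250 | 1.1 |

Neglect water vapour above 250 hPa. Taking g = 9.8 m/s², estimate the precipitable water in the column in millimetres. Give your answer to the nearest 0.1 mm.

Precipitable water is the column-integrated vapour mass per unit area: PW = (1/g) Σ q̄ Δp, with q in kg/kg and Δp in Pa (1 kg/m² of water = 1 mm).
Layer 1005–710 hPa: Δp = 295 hPa = 29500 Pa, q̄ = 0.0098 kg/kg → 0.0098 × 29500 / 9.8 = 29.50 mm
Layer 710–250 hPa: Δp = 460 hPa = 46000 Pa, q̄ = 0.0011 kg/kg → 0.0011 × 46000 / 9.8 = 5.16 mm
PW = 29.50 + 5.16 = 34.66 ≈ 34.7 mm.

PW ≈ 34.7 mm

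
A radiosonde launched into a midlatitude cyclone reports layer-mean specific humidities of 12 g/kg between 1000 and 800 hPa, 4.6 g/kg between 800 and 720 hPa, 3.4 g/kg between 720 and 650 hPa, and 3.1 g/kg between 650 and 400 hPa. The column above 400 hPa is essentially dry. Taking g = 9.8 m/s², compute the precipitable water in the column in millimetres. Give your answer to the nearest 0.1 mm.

PW ≈ 38.6 mm

Precipitable water is the column-integrated vapour mass per unit area: PW = (1/g) Σ q̄ Δp, with q in kg/kg and Δp in Pa (1 kg/m² of water = 1 mm).
Layer 1000–800 hPa: Δp = 200 hPa = 20000 Pa, q̄ = 0.012 kg/kg → 0.012 × 20000 / 9.8 = 24.49 mm
Layer 800–720 hPa: Δp = 80 hPa = 8000 Pa, q̄ = 0.0046 kg/kg → 0.0046 × 8000 / 9.8 = 3.76 mm
Layer 720–650 hPa: Δp = 70 hPa = 7000 Pa, q̄ = 0.0034 kg/kg → 0.0034 × 7000 / 9.8 = 2.43 mm
Layer 650–400 hPa: Δp = 250 hPa = 25000 Pa, q̄ = 0.0031 kg/kg → 0.0031 × 25000 / 9.8 = 7.91 mm
PW = 24.49 + 3.76 + 2.43 + 7.91 = 38.59 ≈ 38.6 mm.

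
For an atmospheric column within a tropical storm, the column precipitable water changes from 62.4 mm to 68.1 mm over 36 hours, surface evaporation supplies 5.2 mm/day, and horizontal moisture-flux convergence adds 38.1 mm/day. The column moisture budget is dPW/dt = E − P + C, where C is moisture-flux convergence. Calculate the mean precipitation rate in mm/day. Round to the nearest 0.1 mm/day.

P ≈ 39.5 mm/day

dPW/dt = (68.1 − 62.4) mm / (36/24 day) = +3.800 mm/day.
P = E + C − dPW/dt = 5.2 + (38.1) − (+3.800) = 39.5 mm/day.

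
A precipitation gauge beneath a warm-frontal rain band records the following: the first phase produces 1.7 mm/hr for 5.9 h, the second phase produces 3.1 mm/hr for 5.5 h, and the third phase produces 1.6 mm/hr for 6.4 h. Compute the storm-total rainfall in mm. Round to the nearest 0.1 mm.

total ≈ 37.3 mm

Total = Σ Rᵢ Δtᵢ = 1.7 × 5.9 + 3.1 × 5.5 + 1.6 × 6.4
      = 10.03 + 17.05 + 10.24 = 37.3 mm.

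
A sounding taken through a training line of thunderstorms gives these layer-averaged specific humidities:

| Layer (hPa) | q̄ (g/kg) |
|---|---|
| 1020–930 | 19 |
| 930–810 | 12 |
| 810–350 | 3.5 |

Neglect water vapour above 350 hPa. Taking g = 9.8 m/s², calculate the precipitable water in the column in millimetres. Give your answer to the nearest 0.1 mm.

Precipitable water is the column-integrated vapour mass per unit area: PW = (1/g) Σ q̄ Δp, with q in kg/kg and Δp in Pa (1 kg/m² of water = 1 mm).
Layer 1020–930 hPa: Δp = 90 hPa = 9000 Pa, q̄ = 0.019 kg/kg → 0.019 × 9000 / 9.8 = 17.45 mm
Layer 930–810 hPa: Δp = 120 hPa = 12000 Pa, q̄ = 0.012 kg/kg → 0.012 × 12000 / 9.8 = 14.69 mm
Layer 810–350 hPa: Δp = 460 hPa = 46000 Pa, q̄ = 0.0035 kg/kg → 0.0035 × 46000 / 9.8 = 16.43 mm
PW = 17.45 + 14.69 + 16.43 = 48.57 ≈ 48.6 mm.

PW ≈ 48.6 mm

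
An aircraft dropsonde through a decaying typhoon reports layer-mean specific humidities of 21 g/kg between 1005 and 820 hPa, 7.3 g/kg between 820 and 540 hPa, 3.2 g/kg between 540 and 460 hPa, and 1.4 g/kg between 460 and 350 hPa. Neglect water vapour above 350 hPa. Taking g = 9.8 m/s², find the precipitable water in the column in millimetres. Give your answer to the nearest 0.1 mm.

PW ≈ 64.7 mm

Precipitable water is the column-integrated vapour mass per unit area: PW = (1/g) Σ q̄ Δp, with q in kg/kg and Δp in Pa (1 kg/m² of water = 1 mm).
Layer 1005–820 hPa: Δp = 185 hPa = 18500 Pa, q̄ = 0.021 kg/kg → 0.021 × 18500 / 9.8 = 39.64 mm
Layer 820–540 hPa: Δp = 280 hPa = 28000 Pa, q̄ = 0.0073 kg/kg → 0.0073 × 28000 / 9.8 = 20.86 mm
Layer 540–460 hPa: Δp = 80 hPa = 8000 Pa, q̄ = 0.0032 kg/kg → 0.0032 × 8000 / 9.8 = 2.61 mm
Layer 460–350 hPa: Δp = 110 hPa = 11000 Pa, q̄ = 0.0014 kg/kg → 0.0014 × 11000 / 9.8 = 1.57 mm
PW = 39.64 + 20.86 + 2.61 + 1.57 = 64.68 ≈ 64.7 mm.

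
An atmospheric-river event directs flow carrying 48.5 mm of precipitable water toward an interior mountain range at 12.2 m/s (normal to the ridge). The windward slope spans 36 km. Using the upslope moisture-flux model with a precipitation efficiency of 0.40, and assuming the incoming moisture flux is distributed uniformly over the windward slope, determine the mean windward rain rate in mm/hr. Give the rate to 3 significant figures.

Incoming column moisture flux per unit ridge length: F = V × PW = 12.2 × 48.5 = 591.7 mm·m/s.
Spread over the 36 km slope with efficiency ε = 0.40: R = ε·F/W = 0.40 × 591.7 / 36000 m = 6.574e-03 mm/s.
R = 6.574e-03 × 3600 = 23.7 mm/hr.

R ≈ 23.7 mm/hr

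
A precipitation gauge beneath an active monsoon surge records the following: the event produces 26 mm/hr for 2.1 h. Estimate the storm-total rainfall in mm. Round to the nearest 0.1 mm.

total ≈ 54.6 mm

Total = Σ Rᵢ Δtᵢ = 26 × 2.1
      = 54.6 = 54.6 mm.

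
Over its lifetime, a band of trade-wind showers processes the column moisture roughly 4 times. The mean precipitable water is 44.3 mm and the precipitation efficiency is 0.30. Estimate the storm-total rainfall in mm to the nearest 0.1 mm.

Each cycle deposits ε × PW = 0.30 × 44.3 = 13.29 mm.
Over 4 cycles: 4 × 13.29 = 53.2 mm.

rainfall ≈ 53.2 mm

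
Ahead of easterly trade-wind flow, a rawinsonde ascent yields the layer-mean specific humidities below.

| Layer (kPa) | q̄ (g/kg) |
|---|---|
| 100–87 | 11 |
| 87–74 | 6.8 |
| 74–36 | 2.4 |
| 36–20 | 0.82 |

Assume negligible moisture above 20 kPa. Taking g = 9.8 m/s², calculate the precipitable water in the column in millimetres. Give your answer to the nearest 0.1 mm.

Precipitable water is the column-integrated vapour mass per unit area: PW = (1/g) Σ q̄ Δp, with q in kg/kg and Δp in Pa (1 kg/m² of water = 1 mm).
Layer 100–87 kPa: Δp = 130 hPa = 13000 Pa, q̄ = 0.011 kg/kg → 0.011 × 13000 / 9.8 = 14.59 mm
Layer 87–74 kPa: Δp = 130 hPa = 13000 Pa, q̄ = 0.0068 kg/kg → 0.0068 × 13000 / 9.8 = 9.02 mm
Layer 74–36 kPa: Δp = 380 hPa = 38000 Pa, q̄ = 0.0024 kg/kg → 0.0024 × 38000 / 9.8 = 9.31 mm
Layer 36–20 kPa: Δp = 160 hPa = 16000 Pa, q̄ = 0.00082 kg/kg → 0.00082 × 16000 / 9.8 = 1.34 mm
PW = 14.59 + 9.02 + 9.31 + 1.34 = 34.26 ≈ 34.3 mm.

PW ≈ 34.3 mm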